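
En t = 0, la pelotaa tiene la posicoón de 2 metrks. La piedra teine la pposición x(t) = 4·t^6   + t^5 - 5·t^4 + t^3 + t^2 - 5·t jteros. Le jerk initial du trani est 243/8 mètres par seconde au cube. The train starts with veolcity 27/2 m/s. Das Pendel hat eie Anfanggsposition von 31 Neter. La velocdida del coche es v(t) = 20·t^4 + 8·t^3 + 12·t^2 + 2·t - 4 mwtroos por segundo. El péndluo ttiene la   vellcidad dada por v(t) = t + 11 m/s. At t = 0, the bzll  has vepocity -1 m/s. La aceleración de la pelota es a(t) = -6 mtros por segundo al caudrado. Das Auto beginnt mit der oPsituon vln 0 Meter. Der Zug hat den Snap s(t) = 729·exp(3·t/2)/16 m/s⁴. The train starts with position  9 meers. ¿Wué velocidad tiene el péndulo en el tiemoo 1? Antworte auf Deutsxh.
Wir haben die Geschwindigkeit v(t) = t + 11. Durch Einsetzen von t = 1: v(1) = 12.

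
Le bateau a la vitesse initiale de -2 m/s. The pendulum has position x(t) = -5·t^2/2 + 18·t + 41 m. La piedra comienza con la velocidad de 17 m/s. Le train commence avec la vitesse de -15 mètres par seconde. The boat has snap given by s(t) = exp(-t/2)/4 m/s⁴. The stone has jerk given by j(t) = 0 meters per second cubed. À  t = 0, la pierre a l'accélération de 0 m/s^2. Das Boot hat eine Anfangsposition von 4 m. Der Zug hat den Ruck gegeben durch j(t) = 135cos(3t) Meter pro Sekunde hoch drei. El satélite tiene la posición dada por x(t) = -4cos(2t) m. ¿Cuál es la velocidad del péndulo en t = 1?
Partiendo de la posición x(t) = -5·t^2/2 + 18·t + 41, tomamos 1 derivada. Derivando la posición, obtenemos la velocidad: v(t) = 18 - 5·t. Tenemos la velocidad v(t) = 18 - 5·t. Sustituyendo t = 1: v(1) = 13.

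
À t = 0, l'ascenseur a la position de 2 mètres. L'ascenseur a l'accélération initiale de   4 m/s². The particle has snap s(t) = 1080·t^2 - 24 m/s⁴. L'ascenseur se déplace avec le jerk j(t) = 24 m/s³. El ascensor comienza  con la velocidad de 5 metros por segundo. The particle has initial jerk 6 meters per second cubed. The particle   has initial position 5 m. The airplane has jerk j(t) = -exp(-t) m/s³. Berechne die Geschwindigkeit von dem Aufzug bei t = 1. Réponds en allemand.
Ausgehend von dem Ruck j(t) = 24, nehmen wir 2 Integrale. Das Integral von dem Ruck, mit a(0) = 4, ergibt die Beschleunigung: a(t) = 24·t + 4. Die Stammfunktion von der Beschleunigung ist die Geschwindigkeit. Mit v(0) = 5 erhalten wir v(t) = 12·t^2 + 4·t + 5. Wir haben die Geschwindigkeit v(t) = 12·t^2 + 4·t + 5. Durch Einsetzen von t = 1: v(1) = 21.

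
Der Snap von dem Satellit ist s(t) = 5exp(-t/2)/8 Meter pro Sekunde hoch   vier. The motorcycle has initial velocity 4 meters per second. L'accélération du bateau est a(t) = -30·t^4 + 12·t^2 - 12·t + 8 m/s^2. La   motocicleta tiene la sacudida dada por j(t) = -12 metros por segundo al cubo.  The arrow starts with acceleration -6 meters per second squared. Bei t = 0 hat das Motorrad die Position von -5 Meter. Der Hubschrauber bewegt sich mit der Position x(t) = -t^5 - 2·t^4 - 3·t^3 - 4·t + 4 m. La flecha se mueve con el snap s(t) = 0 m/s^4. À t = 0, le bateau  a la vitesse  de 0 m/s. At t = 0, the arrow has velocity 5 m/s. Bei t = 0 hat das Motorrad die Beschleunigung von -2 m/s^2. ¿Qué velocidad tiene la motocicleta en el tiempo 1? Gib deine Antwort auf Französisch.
Nous devons trouver l'intégrale de notre équation du jerk j(t) = -12 2 fois. L'intégrale du jerk, avec a(0) = -2, donne l'accélération: a(t) = -12·t - 2. L'intégrale de l'accélération, avec v(0) = 4, donne la vitesse: v(t) = -6·t^2 - 2·t + 4. Nous avons la vitesse v(t) = -6·t^2 - 2·t + 4. En substituant t = 1: v(1) = -4.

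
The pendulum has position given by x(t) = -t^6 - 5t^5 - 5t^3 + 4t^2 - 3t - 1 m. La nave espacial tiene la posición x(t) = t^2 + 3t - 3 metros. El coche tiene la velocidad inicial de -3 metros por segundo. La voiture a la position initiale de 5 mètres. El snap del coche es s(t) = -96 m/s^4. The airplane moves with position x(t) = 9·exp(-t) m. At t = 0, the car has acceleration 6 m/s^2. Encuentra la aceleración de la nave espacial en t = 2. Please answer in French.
Nous devons dériver notre équation de la position x(t) = t^2 + 3·t - 3 2 fois. En dérivant la position, nous obtenons la vitesse: v(t) = 2·t + 3. En prenant d/dt de v(t), nous trouvons a(t) = 2. En utilisant a(t) = 2 et en substituant t = 2, nous trouvons a = 2.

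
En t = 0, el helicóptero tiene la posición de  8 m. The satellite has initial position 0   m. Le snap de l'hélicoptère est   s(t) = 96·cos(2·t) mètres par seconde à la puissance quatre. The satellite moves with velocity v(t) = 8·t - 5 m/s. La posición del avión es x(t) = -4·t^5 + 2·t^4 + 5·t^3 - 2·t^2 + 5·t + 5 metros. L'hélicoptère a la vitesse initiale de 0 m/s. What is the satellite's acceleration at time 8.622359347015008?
Starting from velocity v(t) = 8·t - 5, we take 1 derivative. The derivative of velocity gives acceleration: a(t) = 8. From the given acceleration equation a(t) = 8, we substitute t = 8.622359347015008 to get a = 8.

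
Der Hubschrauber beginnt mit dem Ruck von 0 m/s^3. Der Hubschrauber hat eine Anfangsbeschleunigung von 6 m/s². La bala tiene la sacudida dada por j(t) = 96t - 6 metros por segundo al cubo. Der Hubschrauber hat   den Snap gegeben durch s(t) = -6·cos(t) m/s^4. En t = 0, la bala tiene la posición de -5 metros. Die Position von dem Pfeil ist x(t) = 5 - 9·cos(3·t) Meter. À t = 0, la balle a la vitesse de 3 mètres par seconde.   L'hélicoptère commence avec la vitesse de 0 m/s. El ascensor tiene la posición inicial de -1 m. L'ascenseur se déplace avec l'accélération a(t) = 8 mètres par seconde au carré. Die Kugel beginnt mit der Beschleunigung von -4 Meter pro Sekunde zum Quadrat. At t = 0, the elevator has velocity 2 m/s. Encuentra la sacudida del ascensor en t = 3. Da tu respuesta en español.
Debemos derivar nuestra ecuación de la aceleración a(t) = 8 1 vez. Tomando d/dt de a(t), encontramos j(t) = 0. Tenemos la sacudida j(t) = 0. Sustituyendo t = 3: j(3) = 0.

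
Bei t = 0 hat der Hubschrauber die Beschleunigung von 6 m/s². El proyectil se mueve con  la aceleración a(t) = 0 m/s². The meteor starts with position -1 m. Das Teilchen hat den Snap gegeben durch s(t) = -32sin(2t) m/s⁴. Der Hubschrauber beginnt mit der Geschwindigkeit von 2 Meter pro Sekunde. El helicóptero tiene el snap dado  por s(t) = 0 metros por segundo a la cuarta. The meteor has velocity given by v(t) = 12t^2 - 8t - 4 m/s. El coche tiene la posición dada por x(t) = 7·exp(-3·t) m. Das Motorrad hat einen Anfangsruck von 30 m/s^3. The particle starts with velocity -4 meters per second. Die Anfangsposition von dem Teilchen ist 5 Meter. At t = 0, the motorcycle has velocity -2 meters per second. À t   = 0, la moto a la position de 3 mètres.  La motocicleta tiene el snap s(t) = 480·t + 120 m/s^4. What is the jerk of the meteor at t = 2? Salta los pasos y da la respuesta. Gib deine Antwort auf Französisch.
Le jerk à t = 2 est j = 24.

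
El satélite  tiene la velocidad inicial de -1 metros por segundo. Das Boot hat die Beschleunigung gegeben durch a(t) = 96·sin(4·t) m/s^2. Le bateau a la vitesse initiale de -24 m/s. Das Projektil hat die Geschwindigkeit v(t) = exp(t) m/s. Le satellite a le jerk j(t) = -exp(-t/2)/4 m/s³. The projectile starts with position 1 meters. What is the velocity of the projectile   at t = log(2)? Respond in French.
En utilisant v(t) = exp(t) et en substituant t = log(2), nous trouvons v = 2.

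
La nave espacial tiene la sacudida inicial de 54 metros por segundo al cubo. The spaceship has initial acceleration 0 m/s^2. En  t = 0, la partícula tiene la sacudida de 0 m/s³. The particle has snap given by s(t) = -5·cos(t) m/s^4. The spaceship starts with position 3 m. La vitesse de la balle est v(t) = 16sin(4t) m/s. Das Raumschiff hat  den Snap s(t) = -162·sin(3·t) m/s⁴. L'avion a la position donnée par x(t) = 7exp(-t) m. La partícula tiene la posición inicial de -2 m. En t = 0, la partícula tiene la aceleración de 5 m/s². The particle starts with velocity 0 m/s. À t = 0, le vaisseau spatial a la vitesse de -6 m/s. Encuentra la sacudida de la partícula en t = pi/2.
Partiendo del snap s(t) = -5·cos(t), tomamos 1 antiderivada. Integrando el snap y usando la condición inicial j(0) = 0, obtenemos j(t) = -5·sin(t). De la ecuación de la sacudida j(t) = -5·sin(t), sustituimos t = pi/2 para obtener j = -5.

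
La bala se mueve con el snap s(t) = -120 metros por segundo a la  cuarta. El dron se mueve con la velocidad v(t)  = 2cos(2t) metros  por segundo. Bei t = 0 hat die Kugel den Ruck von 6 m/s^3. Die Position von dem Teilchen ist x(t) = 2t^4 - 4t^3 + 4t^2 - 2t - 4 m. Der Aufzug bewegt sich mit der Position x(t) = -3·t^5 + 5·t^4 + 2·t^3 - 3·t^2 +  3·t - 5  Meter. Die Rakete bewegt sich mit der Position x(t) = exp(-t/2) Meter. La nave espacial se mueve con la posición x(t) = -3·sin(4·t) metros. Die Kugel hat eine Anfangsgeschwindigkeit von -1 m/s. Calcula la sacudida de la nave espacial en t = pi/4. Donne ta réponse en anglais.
To solve this, we need to take 3 derivatives of our position equation x(t) = -3·sin(4·t). Taking d/dt of x(t), we find v(t) = -12·cos(4·t). Taking d/dt of v(t), we find a(t) = 48·sin(4·t). Taking d/dt of a(t), we find j(t) = 192·cos(4·t). From the given jerk equation j(t) = 192·cos(4·t), we substitute t = pi/4 to get j = -192.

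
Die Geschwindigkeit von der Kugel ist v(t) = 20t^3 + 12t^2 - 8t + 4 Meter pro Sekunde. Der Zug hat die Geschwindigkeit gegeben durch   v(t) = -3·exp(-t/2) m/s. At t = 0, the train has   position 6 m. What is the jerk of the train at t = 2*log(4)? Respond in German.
Wir müssen unsere Gleichung für die Geschwindigkeit v(t) = -3·exp(-t/2) 2-mal ableiten. Mit d/dt von v(t) finden wir a(t) = 3·exp(-t/2)/2. Durch Ableiten von der Beschleunigung erhalten wir den Ruck: j(t) = -3·exp(-t/2)/4. Mit j(t) = -3·exp(-t/2)/4 und Einsetzen von t = 2*log(4), finden wir j = -3/16.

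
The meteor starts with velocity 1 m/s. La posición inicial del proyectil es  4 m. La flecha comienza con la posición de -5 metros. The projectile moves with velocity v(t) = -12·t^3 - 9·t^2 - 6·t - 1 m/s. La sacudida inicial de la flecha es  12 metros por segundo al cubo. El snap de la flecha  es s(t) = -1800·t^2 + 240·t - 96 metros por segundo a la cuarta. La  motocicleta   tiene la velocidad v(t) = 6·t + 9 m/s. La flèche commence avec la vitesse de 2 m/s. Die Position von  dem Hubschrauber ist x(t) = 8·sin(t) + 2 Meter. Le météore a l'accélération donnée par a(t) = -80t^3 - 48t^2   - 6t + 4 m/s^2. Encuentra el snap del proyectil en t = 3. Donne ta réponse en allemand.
Wir müssen unsere Gleichung für die Geschwindigkeit v(t) = -12·t^3 - 9·t^2 - 6·t - 1 3-mal ableiten. Die Ableitung von der Geschwindigkeit ergibt die Beschleunigung: a(t) = -36·t^2 - 18·t - 6. Die Ableitung von der Beschleunigung ergibt den Ruck: j(t) = -72·t - 18. Durch Ableiten von dem Ruck erhalten wir den Snap: s(t) = -72. Wir haben den Snap s(t) = -72. Durch Einsetzen von t = 3: s(3) = -72.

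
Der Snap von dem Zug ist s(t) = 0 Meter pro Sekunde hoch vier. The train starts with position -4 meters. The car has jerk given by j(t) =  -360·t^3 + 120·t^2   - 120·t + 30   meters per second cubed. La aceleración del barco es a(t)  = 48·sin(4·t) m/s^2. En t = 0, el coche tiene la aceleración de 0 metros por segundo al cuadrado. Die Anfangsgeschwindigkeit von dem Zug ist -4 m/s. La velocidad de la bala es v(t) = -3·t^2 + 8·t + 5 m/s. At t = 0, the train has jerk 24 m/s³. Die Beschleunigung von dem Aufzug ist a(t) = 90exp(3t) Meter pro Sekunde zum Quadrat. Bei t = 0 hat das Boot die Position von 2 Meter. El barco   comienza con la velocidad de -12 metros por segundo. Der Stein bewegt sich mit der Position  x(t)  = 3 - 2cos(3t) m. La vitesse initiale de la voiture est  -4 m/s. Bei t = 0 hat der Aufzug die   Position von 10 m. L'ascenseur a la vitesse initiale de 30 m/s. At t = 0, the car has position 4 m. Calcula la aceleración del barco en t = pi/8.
De la ecuación de la aceleración a(t) = 48·sin(4·t), sustituimos t = pi/8 para obtener a = 48.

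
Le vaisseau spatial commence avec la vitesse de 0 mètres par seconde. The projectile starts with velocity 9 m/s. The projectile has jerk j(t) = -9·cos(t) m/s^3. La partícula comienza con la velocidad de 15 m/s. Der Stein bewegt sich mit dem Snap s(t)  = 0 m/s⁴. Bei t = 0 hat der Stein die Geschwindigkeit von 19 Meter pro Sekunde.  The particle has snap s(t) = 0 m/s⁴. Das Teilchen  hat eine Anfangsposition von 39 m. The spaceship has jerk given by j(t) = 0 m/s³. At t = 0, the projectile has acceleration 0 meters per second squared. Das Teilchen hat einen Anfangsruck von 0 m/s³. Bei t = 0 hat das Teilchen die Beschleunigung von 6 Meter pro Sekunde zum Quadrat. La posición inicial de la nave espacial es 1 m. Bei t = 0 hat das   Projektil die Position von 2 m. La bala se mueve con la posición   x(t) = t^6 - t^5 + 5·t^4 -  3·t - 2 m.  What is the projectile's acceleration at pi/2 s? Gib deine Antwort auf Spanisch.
Partiendo de la sacudida j(t) = -9·cos(t), tomamos 1 integral. La antiderivada de la sacudida, con a(0) = 0, da la aceleración: a(t) = -9·sin(t). Usando a(t) = -9·sin(t) y sustituyendo t = pi/2, encontramos a = -9.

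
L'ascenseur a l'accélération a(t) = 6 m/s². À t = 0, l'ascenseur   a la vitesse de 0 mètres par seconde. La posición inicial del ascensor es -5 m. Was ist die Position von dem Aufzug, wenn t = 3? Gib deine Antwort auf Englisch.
We need to integrate our acceleration equation a(t) = 6 2 times. Taking ∫a(t)dt and applying v(0) = 0, we find v(t) = 6·t. Taking ∫v(t)dt and applying x(0) = -5, we find x(t) = 3·t^2 - 5. From the given position equation x(t) = 3·t^2 - 5, we substitute t = 3 to get x = 22.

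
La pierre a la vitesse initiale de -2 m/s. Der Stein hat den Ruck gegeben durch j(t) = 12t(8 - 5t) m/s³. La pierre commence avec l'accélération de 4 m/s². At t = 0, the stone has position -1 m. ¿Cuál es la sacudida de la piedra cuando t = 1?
De la ecuación de la sacudida j(t) = 12·t·(8 - 5·t), sustituimos t = 1 para obtener j = 36.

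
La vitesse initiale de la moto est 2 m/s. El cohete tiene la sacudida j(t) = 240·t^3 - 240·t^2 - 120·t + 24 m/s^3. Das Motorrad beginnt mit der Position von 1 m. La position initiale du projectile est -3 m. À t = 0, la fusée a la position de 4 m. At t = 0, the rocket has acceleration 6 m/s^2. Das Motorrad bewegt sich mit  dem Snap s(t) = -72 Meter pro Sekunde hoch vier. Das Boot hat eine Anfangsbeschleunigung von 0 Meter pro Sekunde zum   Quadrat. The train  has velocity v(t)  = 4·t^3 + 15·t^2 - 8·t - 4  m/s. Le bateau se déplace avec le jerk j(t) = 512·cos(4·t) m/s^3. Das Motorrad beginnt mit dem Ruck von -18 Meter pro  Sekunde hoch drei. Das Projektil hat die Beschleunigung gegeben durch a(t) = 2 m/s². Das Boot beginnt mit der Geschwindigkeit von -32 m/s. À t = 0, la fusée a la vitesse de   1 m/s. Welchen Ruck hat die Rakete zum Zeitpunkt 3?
Mit j(t) = 240·t^3 - 240·t^2 - 120·t + 24 und Einsetzen von t = 3, finden wir j = 3984.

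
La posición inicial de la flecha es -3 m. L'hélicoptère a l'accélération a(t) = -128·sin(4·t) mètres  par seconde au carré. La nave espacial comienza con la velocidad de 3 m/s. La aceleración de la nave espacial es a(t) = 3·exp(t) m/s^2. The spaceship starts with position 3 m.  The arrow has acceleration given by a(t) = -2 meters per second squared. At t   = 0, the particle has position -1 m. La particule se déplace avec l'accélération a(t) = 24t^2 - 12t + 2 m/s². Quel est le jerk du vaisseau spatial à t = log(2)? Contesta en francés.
En partant de l'accélération a(t) = 3·exp(t), nous prenons 1 dérivée. En dérivant l'accélération, nous obtenons le jerk: j(t) = 3·exp(t). Nous avons le jerk j(t) = 3·exp(t). En substituant t = log(2): j(log(2)) = 6.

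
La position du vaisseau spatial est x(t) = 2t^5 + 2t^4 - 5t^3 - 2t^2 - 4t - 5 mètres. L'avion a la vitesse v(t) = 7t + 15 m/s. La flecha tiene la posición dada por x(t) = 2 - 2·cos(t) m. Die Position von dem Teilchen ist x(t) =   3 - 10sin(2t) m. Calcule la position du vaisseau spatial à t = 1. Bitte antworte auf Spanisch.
Usando x(t) = 2·t^5 + 2·t^4 - 5·t^3 - 2·t^2 - 4·t - 5 y sustituyendo t = 1, encontramos x = -12.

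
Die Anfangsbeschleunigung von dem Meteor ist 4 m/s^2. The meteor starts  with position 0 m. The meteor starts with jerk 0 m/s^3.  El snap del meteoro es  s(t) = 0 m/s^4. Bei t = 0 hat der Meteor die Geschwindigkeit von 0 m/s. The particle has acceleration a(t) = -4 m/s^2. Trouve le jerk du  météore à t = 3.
Pour résoudre ceci, nous devons prendre 1 intégrale de notre équation du snap s(t) = 0. La primitive du snap est le jerk. En utilisant j(0) = 0, nous obtenons j(t) = 0. De l'équation du jerk j(t) = 0, nous substituons t = 3 pour obtenir j = 0.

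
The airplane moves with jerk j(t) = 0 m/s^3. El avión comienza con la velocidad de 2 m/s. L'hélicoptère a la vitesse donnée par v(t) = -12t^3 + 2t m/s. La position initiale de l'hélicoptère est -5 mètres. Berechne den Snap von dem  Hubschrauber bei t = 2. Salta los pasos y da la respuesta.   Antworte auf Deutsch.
Bei t = 2, s = -72.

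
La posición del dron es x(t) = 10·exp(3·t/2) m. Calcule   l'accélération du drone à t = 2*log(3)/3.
Nous devons dériver notre équation de la position x(t) = 10·exp(3·t/2) 2 fois. En dérivant la position, nous obtenons la vitesse: v(t) = 15·exp(3·t/2). En dérivant la vitesse, nous obtenons l'accélération: a(t) = 45·exp(3·t/2)/2. Nous avons l'accélération a(t) = 45·exp(3·t/2)/2. En substituant t = 2*log(3)/3: a(2*log(3)/3) = 135/2.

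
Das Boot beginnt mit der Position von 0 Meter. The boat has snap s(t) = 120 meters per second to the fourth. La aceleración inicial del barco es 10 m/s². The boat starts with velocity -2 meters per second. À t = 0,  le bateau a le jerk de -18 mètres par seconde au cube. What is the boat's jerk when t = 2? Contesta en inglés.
We must find the antiderivative of our snap equation s(t) = 120 1 time. Integrating snap and using the initial condition j(0) = -18, we get j(t) = 120·t - 18. From the given jerk equation j(t) = 120·t - 18, we substitute t = 2 to get j = 222.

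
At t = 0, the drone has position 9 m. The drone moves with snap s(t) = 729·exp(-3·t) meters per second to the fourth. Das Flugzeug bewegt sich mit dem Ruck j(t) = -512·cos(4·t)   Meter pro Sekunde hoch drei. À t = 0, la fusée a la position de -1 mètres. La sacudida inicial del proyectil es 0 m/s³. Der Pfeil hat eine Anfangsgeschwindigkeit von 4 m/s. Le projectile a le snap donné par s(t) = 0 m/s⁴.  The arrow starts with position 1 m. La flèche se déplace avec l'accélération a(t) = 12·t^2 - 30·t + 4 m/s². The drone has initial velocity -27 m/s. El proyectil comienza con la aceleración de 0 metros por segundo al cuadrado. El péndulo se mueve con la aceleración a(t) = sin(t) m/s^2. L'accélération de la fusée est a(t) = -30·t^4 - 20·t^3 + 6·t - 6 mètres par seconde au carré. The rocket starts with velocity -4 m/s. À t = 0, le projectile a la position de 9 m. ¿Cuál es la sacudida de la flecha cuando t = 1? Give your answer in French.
Pour résoudre ceci, nous devons prendre 1 dérivée de notre équation de l'accélération a(t) = 12·t^2 - 30·t + 4. En dérivant l'accélération, nous obtenons le jerk: j(t) = 24·t - 30. De l'équation du jerk j(t) = 24·t - 30, nous substituons t = 1 pour obtenir j = -6.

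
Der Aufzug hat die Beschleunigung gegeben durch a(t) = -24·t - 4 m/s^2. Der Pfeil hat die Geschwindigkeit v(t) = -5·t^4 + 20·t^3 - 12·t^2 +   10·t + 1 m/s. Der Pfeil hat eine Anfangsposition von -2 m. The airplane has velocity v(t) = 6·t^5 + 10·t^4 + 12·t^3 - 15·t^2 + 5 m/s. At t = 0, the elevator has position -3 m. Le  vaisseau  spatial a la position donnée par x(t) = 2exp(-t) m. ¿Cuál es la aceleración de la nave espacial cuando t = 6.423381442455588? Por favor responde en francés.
Nous devons dériver notre équation de la position x(t) = 2·exp(-t) 2 fois. En prenant d/dt de x(t), nous trouvons v(t) = -2·exp(-t). La dérivée de la vitesse donne l'accélération: a(t) = 2·exp(-t). Nous avons l'accélération a(t) = 2·exp(-t). En substituant t = 6.423381442455588: a(6.423381442455588) = 0.00324631665623317.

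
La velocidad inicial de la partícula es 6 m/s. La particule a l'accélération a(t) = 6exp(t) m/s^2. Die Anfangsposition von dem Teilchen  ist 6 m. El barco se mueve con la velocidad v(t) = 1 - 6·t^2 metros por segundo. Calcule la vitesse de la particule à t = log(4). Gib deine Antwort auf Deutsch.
Ausgehend von der Beschleunigung a(t) = 6·exp(t), nehmen wir 1 Stammfunktion. Die Stammfunktion von der Beschleunigung ist die Geschwindigkeit. Mit v(0) = 6 erhalten wir v(t) = 6·exp(t). Aus der Gleichung für die Geschwindigkeit v(t) = 6·exp(t), setzen wir t = log(4) ein und erhalten v = 24.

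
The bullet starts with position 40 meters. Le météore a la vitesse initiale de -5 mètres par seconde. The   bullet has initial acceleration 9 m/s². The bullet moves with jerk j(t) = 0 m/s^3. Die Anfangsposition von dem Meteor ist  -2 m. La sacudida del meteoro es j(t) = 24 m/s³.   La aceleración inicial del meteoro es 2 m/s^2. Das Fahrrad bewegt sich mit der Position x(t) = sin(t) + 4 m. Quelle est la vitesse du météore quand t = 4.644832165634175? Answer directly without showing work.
La vitesse à t = 4.644832165634175 est v = 263.183254494187.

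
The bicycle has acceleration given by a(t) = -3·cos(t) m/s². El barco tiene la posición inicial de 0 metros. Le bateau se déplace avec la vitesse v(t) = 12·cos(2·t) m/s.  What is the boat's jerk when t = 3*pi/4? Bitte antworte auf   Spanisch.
Para resolver esto, necesitamos tomar 2 derivadas de nuestra ecuación de la velocidad v(t) = 12·cos(2·t). Tomando d/dt de v(t), encontramos a(t) = -24·sin(2·t). Tomando d/dt de a(t), encontramos j(t) = -48·cos(2·t). De la ecuación de la sacudida j(t) = -48·cos(2·t), sustituimos t = 3*pi/4 para obtener j = 0.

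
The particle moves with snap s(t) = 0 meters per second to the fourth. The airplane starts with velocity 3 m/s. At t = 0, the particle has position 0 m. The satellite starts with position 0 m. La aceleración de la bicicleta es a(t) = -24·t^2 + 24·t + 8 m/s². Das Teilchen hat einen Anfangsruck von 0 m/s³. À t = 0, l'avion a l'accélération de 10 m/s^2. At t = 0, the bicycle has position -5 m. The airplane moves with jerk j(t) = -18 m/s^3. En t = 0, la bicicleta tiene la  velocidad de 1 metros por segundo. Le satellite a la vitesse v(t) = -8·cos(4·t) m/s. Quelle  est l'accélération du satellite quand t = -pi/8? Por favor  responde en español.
Partiendo de la velocidad v(t) = -8·cos(4·t), tomamos 1 derivada. Tomando d/dt de v(t), encontramos a(t) = 32·sin(4·t). Tenemos la aceleración a(t) = 32·sin(4·t). Sustituyendo t = -pi/8: a(-pi/8) = -32.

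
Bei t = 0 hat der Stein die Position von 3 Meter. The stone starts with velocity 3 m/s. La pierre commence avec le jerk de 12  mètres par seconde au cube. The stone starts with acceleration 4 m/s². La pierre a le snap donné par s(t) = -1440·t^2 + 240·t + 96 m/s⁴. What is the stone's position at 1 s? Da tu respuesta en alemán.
Wir müssen unsere Gleichung für den Snap s(t) = -1440·t^2 + 240·t + 96 4-mal integrieren. Mit ∫s(t)dt und Anwendung von j(0) = 12, finden wir j(t) = -480·t^3 + 120·t^2 + 96·t + 12. Das Integral von dem Ruck ist die Beschleunigung. Mit a(0) = 4 erhalten wir a(t) = -120·t^4 + 40·t^3 + 48·t^2 + 12·t + 4. Das Integral von der Beschleunigung, mit v(0) = 3, ergibt die Geschwindigkeit: v(t) = -24·t^5 + 10·t^4 + 16·t^3 + 6·t^2 + 4·t + 3. Durch Integration von der Geschwindigkeit und Verwendung der Anfangsbedingung x(0) = 3, erhalten wir x(t) = -4·t^6 + 2·t^5 + 4·t^4 + 2·t^3 + 2·t^2 + 3·t + 3. Aus der Gleichung für die Position x(t) = -4·t^6 + 2·t^5 + 4·t^4 + 2·t^3 + 2·t^2 + 3·t + 3, setzen wir t = 1 ein und erhalten x = 12.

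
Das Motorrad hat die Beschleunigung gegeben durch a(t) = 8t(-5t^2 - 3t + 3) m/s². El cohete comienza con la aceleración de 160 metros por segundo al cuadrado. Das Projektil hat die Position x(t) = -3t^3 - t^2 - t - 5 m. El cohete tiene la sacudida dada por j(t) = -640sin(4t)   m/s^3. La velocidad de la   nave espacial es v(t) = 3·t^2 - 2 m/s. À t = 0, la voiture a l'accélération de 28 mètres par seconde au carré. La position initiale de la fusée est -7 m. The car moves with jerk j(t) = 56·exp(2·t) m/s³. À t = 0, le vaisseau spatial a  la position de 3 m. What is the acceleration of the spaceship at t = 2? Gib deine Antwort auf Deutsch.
Wir müssen unsere Gleichung für die Geschwindigkeit v(t) = 3·t^2 - 2 1-mal ableiten. Die Ableitung von der Geschwindigkeit ergibt die Beschleunigung: a(t) = 6·t. Wir haben die Beschleunigung a(t) = 6·t. Durch Einsetzen von t = 2: a(2) = 12.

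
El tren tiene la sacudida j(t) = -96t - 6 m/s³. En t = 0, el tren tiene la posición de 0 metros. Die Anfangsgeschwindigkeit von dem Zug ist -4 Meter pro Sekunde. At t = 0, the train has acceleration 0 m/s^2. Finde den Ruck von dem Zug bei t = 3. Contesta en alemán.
Aus der Gleichung für den Ruck j(t) = -96·t - 6, setzen wir t = 3 ein und erhalten j = -294.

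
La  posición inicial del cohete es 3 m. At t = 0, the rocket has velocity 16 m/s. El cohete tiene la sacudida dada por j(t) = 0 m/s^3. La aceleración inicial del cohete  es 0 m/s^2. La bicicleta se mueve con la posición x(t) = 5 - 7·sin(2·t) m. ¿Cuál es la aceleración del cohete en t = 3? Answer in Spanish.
Para resolver esto, necesitamos tomar 1 integral de nuestra ecuación de la sacudida j(t) = 0. Tomando ∫j(t)dt y aplicando a(0) = 0, encontramos a(t) = 0. De la ecuación de la aceleración a(t) = 0, sustituimos t = 3 para obtener a = 0.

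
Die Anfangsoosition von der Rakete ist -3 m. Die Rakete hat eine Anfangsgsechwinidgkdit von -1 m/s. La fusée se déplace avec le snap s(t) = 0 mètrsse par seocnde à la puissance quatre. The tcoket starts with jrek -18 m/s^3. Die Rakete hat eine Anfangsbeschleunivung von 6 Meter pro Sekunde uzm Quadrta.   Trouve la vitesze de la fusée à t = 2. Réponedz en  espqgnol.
Necesitamos integrar nuestra ecuación del snap s(t) = 0 3 veces. La antiderivada del snap es la sacudida. Usando j(0) = -18, obtenemos j(t) = -18. Integrando la sacudida y usando la condición inicial a(0) = 6, obtenemos a(t) = 6 - 18·t. Integrando la aceleración y usando la condición inicial v(0) = -1, obtenemos v(t) = -9·t^2 + 6·t - 1. Tenemos la velocidad v(t) = -9·t^2 + 6·t - 1. Sustituyendo t = 2: v(2) = -25.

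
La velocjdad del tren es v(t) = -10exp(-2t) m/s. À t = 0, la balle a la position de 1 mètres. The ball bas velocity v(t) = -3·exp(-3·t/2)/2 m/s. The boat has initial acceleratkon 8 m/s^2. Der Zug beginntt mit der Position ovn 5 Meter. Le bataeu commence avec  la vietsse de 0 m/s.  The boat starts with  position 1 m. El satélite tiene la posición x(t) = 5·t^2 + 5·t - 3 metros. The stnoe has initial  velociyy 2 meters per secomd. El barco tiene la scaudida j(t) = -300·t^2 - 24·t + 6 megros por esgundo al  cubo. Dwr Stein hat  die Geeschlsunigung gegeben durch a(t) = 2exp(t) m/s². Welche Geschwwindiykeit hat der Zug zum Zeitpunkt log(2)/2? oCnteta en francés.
En utilisant v(t) = -10·exp(-2·t) et en substituant t = log(2)/2, nous trouvons v = -5.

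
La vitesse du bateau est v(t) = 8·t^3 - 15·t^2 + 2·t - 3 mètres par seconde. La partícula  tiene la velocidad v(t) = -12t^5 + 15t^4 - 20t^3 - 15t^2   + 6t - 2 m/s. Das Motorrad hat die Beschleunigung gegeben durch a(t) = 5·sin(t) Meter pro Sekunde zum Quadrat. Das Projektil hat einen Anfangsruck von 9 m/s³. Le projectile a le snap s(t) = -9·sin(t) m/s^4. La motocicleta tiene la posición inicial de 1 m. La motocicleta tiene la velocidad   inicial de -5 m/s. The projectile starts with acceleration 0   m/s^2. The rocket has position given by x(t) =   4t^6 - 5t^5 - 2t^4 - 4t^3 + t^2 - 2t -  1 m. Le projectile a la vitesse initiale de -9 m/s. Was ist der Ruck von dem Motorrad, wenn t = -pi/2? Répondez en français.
Nous devons dériver notre équation de l'accélération a(t) = 5·sin(t) 1 fois. La dérivée de l'accélération donne le jerk: j(t) = 5·cos(t). Nous avons le jerk j(t) = 5·cos(t). En substituant t = -pi/2: j(-pi/2) = 0.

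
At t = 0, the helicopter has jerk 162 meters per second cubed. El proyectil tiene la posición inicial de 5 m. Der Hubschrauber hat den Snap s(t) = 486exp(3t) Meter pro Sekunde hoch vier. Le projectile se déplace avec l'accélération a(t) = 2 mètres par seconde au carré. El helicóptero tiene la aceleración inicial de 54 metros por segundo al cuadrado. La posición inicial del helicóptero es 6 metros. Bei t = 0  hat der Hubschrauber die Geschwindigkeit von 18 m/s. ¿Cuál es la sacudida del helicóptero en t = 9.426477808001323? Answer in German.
Ausgehend von dem Snap s(t) = 486·exp(3·t), nehmen wir 1 Integral. Mit ∫s(t)dt und Anwendung von j(0) = 162, finden wir j(t) = 162·exp(3·t). Aus der Gleichung für den Ruck j(t) = 162·exp(3·t), setzen wir t = 9.426477808001323 ein und erhalten j = 309825316442053.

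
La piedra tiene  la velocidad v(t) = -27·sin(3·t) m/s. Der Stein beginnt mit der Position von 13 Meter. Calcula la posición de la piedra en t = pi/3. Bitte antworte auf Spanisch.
Partiendo de la velocidad v(t) = -27·sin(3·t), tomamos 1 antiderivada. Tomando ∫v(t)dt y aplicando x(0) = 13, encontramos x(t) = 9·cos(3·t) + 4. De la ecuación de la posición x(t) = 9·cos(3·t) + 4, sustituimos t = pi/3 para obtener x = -5.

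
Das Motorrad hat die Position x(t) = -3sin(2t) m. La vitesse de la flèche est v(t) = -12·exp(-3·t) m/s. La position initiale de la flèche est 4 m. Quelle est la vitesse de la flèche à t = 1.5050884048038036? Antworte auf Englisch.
Using v(t) = -12·exp(-3·t) and substituting t = 1.5050884048038036, we find v = -0.131288437318614.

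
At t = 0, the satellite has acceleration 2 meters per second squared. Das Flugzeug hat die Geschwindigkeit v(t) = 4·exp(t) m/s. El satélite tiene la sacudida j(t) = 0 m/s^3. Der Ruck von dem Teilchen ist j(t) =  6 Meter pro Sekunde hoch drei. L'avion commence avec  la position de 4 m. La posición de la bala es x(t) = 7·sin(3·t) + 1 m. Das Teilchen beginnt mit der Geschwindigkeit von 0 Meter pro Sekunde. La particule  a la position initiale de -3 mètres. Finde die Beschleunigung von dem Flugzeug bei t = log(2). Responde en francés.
En partant de la vitesse v(t) = 4·exp(t), nous prenons 1 dérivée. En dérivant la vitesse, nous obtenons l'accélération: a(t) = 4·exp(t). Nous avons l'accélération a(t) = 4·exp(t). En substituant t = log(2): a(log(2)) = 8.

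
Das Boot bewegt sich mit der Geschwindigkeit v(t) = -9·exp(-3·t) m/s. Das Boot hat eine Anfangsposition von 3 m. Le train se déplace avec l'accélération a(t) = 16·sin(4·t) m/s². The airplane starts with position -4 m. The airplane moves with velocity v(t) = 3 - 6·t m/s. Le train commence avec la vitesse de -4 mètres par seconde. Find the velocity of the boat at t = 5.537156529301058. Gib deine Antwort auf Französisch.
En utilisant v(t) = -9·exp(-3·t) et en substituant t = 5.537156529301058, nous trouvons v = -5.49506622908323E-7.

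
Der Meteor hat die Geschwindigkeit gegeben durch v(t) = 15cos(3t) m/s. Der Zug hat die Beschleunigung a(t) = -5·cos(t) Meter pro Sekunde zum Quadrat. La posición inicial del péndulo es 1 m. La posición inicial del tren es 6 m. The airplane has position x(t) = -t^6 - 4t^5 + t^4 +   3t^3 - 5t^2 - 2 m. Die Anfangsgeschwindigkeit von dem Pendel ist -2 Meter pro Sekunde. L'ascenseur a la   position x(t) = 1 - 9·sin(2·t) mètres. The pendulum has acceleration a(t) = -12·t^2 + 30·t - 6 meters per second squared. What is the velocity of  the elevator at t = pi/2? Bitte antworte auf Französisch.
En partant de la position x(t) = 1 - 9·sin(2·t), nous prenons 1 dérivée. La dérivée de la position donne la vitesse: v(t) = -18·cos(2·t). De l'équation de la vitesse v(t) = -18·cos(2·t), nous substituons t = pi/2 pour obtenir v = 18.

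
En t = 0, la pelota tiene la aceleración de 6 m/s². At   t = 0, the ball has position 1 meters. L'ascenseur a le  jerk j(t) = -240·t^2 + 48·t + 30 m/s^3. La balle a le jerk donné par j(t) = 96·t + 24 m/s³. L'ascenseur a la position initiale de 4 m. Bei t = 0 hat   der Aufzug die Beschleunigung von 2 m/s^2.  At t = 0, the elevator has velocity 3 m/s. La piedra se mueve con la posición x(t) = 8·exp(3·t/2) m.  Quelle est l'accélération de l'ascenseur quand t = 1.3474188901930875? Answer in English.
We must find the antiderivative of our jerk equation j(t) = -240·t^2 + 48·t + 30 1 time. Integrating jerk and using the initial condition a(0) = 2, we get a(t) = -80·t^3 + 24·t^2 + 30·t + 2. From the given acceleration equation a(t) = -80·t^3 + 24·t^2 + 30·t + 2, we substitute t = 1.3474188901930875 to get a = -109.707709042848.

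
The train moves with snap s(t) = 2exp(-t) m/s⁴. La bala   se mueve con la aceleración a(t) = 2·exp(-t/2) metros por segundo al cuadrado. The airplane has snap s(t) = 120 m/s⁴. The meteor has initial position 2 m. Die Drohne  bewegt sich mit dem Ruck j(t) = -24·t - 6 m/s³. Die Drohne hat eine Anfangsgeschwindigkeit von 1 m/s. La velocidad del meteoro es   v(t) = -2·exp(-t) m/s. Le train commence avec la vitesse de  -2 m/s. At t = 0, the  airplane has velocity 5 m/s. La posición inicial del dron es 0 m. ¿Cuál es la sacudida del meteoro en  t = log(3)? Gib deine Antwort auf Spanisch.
Debemos derivar nuestra ecuación de la velocidad v(t) = -2·exp(-t) 2 veces. Derivando la velocidad, obtenemos la aceleración: a(t) = 2·exp(-t). La derivada de la aceleración da la sacudida: j(t) = -2·exp(-t). Usando j(t) = -2·exp(-t) y sustituyendo t = log(3), encontramos j = -2/3.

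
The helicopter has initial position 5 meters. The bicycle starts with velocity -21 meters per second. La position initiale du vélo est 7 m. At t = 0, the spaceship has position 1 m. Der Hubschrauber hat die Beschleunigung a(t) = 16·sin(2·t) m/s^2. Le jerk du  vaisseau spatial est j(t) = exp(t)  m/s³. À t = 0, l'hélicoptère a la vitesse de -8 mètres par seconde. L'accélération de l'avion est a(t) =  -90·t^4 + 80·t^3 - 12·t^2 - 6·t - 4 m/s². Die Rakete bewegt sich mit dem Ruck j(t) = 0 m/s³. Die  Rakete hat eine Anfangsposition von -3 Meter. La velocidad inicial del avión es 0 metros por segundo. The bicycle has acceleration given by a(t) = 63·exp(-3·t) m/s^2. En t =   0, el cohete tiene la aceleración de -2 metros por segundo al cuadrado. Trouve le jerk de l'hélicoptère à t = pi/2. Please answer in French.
Pour résoudre ceci, nous devons prendre 1 dérivée de notre équation de l'accélération a(t) = 16·sin(2·t). En prenant d/dt de a(t), nous trouvons j(t) = 32·cos(2·t). Nous avons le jerk j(t) = 32·cos(2·t). En substituant t = pi/2: j(pi/2) = -32.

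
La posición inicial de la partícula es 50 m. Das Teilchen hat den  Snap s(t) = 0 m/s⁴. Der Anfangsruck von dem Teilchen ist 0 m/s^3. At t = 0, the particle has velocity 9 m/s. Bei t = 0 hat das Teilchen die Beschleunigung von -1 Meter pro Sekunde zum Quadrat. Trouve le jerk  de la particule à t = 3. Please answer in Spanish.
Partiendo del snap s(t) = 0, tomamos 1 integral. La antiderivada del snap es la sacudida. Usando j(0) = 0, obtenemos j(t) = 0. Tenemos la sacudida j(t) = 0. Sustituyendo t = 3: j(3) = 0.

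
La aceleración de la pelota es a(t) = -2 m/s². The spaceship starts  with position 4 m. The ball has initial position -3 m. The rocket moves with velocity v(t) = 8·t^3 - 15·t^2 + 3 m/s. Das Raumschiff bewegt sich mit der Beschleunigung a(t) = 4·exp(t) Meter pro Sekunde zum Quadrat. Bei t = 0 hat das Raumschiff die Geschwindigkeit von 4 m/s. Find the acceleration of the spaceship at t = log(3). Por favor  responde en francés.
De l'équation de l'accélération a(t) = 4·exp(t), nous substituons t = log(3) pour obtenir a = 12.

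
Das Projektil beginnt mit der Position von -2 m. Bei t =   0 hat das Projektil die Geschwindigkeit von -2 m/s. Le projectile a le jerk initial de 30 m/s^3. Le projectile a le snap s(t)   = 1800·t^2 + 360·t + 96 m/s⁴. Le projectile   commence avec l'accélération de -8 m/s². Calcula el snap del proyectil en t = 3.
Usando s(t) = 1800·t^2 + 360·t + 96 y sustituyendo t = 3, encontramos s = 17376.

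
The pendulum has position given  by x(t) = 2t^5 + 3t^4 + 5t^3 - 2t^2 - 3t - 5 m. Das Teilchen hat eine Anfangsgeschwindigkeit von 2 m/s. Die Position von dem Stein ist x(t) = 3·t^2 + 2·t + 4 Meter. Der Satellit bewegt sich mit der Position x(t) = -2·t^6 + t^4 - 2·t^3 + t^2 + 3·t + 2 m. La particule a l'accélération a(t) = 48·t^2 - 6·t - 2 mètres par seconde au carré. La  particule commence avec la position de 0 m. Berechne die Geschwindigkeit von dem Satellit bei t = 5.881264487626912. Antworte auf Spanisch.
Para resolver esto, necesitamos tomar 1 derivada de nuestra ecuación de la posición x(t) = -2·t^6 + t^4 - 2·t^3 + t^2 + 3·t + 2. Derivando la posición, obtenemos la velocidad: v(t) = -12·t^5 + 4·t^3 - 6·t^2 + 2·t + 3. Tenemos la velocidad v(t) = -12·t^5 + 4·t^3 - 6·t^2 + 2·t + 3. Sustituyendo t = 5.881264487626912: v(5.881264487626912) = -83816.4481678619.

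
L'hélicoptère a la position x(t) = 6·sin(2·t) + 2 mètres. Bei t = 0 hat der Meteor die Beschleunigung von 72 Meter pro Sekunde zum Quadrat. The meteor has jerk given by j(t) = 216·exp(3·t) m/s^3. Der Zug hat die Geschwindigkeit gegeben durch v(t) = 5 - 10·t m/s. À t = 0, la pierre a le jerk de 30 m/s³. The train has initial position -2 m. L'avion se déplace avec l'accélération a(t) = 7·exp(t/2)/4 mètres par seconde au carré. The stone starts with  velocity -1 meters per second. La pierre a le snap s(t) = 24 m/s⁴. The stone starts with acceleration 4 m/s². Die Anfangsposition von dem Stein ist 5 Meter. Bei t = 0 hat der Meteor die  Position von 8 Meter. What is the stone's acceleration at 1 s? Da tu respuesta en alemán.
Wir müssen unsere Gleichung für den Snap s(t) = 24 2-mal integrieren. Durch Integration von dem Snap und Verwendung der Anfangsbedingung j(0) = 30, erhalten wir j(t) = 24·t + 30. Mit ∫j(t)dt und Anwendung von a(0) = 4, finden wir a(t) = 12·t^2 + 30·t + 4. Mit a(t) = 12·t^2 + 30·t + 4 und Einsetzen von t = 1, finden wir a = 46.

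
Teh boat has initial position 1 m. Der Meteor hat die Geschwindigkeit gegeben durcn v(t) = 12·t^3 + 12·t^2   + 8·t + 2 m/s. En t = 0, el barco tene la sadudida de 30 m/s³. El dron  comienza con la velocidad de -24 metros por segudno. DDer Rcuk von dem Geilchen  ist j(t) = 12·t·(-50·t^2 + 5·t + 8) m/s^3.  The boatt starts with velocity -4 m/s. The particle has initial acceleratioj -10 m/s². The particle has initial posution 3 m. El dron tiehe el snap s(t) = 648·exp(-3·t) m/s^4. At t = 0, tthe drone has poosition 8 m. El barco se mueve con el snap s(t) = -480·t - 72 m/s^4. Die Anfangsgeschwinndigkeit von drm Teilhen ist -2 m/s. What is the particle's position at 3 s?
To find the answer, we compute 3 antiderivatives of j(t) = 12·t·(-50·t^2 + 5·t + 8). Finding the integral of j(t) and using a(0) = -10: a(t) = -150·t^4 + 20·t^3 + 48·t^2 - 10. Taking ∫a(t)dt and applying v(0) = -2, we find v(t) = -30·t^5 + 5·t^4 + 16·t^3 - 10·t - 2. Finding the integral of v(t) and using x(0) = 3: x(t) = -5·t^6 + t^5 + 4·t^4 - 5·t^2 - 2·t + 3. From the given position equation x(t) = -5·t^6 + t^5 + 4·t^4 - 5·t^2 - 2·t + 3, we substitute t = 3 to get x = -3126.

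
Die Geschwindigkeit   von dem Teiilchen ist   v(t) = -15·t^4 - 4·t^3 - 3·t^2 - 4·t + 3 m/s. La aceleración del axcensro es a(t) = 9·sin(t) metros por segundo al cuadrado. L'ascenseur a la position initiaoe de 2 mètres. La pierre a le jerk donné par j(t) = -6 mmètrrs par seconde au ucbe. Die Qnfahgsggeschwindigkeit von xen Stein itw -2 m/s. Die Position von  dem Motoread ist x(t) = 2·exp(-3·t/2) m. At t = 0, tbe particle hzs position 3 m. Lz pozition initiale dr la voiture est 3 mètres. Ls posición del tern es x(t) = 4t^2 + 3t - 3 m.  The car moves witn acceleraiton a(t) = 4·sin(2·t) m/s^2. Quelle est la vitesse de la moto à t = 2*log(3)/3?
En partant de la position x(t) = 2·exp(-3·t/2), nous prenons 1 dérivée. En dérivant la position, nous obtenons la vitesse: v(t) = -3·exp(-3·t/2). Nous avons la vitesse v(t) = -3·exp(-3·t/2). En substituant t = 2*log(3)/3: v(2*log(3)/3) = -1.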